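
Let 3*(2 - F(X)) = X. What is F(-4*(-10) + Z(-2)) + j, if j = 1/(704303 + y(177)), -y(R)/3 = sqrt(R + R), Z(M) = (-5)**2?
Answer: -29266517931848/1488128137869 + 3*sqrt(354)/496042712623 ≈ -19.667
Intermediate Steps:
Z(M) = 25
y(R) = -3*sqrt(2)*sqrt(R) (y(R) = -3*sqrt(R + R) = -3*sqrt(2)*sqrt(R))
F(X) = 2 - X/3
j = 1/(704303 - 3*sqrt(354)) (j = 1/(704303 - 3*sqrt(2)*sqrt(177)) = 1/(704303 - 3*sqrt(354)) ≈ 1.4200e-6)
F(-4*(-10) + Z(-2)) + j = (2 - (-4*(-10) + 25)/3) + (704303/496042712623 + 3*sqrt(354)/496042712623) = (2 - (40 + 25)/3) + (704303/496042712623 + 3*sqrt(354)/496042712623) = (2 - 1/3*65) + (704303/496042712623 + 3*sqrt(354)/496042712623) = (2 - 65/3) + (704303/496042712623 + 3*sqrt(354)/496042712623) = -59/3 + (704303/496042712623 + 3*sqrt(354)/496042712623) = -29266517931848/1488128137869 + 3*sqrt(354)/496042712623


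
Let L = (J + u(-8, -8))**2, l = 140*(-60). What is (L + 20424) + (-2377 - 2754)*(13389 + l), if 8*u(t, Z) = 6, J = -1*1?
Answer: -409250159/16 ≈ -2.5578e+7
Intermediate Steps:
l = -8400
J = -1
u(t, Z) = 3/4 (u(t, Z) = (1/8)*6 = 3/4)
L = 1/16 (L = (-1 + 3/4)**2 = (-1/4)**2 = 1/16 ≈ 0.062500)
(L + 20424) + (-2377 - 2754)*(13389 + l) = (1/16 + 20424) + (-2377 - 2754)*(13389 - 8400) = 326785/16 - 5131*4989 = 326785/16 - 25598559 = -409250159/16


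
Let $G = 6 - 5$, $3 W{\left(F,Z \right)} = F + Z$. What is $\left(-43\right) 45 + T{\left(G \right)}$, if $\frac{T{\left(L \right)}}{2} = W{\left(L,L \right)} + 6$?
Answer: $- \frac{5765}{3} \approx -1921.7$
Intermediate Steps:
$W{\left(F,Z \right)} = \frac{F}{3} + \frac{Z}{3}$ ($W{\left(F,Z \right)} = \frac{F + Z}{3} = \frac{F}{3} + \frac{Z}{3}$)
$G = 1$ ($G = 6 - 5 = 1$)
$T{\left(L \right)} = 12 + \frac{4 L}{3}$ ($T{\left(L \right)} = 2 \left(\left(\frac{L}{3} + \frac{L}{3}\right) + 6\right) = 2 \left(\frac{2 L}{3} + 6\right) = 2 \left(6 + \frac{2 L}{3}\right) = 12 + \frac{4 L}{3}$)
$\left(-43\right) 45 + T{\left(G \right)} = \left(-43\right) 45 + \left(12 + \frac{4}{3} \cdot 1\right) = -1935 + \left(12 + \frac{4}{3}\right) = -1935 + \frac{40}{3} = - \frac{5765}{3}$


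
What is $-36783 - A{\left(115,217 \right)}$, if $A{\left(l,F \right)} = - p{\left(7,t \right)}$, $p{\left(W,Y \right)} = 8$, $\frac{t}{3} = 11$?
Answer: $-36775$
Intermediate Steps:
$t = 33$ ($t = 3 \cdot 11 = 33$)
$A{\left(l,F \right)} = -8$ ($A{\left(l,F \right)} = \left(-1\right) 8 = -8$)
$-36783 - A{\left(115,217 \right)} = -36783 - -8 = -36783 + 8 = -36775$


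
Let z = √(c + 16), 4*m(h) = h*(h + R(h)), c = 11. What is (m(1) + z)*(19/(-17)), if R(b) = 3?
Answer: -19/17 - 57*√3/17 ≈ -6.9251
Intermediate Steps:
m(h) = h*(3 + h)/4 (m(h) = (h*(h + 3))/4 = (h*(3 + h))/4 = h*(3 + h)/4)
z = 3*√3 (z = √(11 + 16) = √27 = 3*√3 ≈ 5.1962)
(m(1) + z)*(19/(-17)) = ((¼)*1*(3 + 1) + 3*√3)*(19/(-17)) = ((¼)*1*4 + 3*√3)*(19*(-1/17)) = (1 + 3*√3)*(-19/17) = -19/17 - 57*√3/17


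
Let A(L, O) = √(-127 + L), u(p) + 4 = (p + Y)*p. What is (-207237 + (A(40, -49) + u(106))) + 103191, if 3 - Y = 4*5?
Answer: -94616 + I*√87 ≈ -94616.0 + 9.3274*I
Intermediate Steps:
Y = -17 (Y = 3 - 4*5 = 3 - 1*20 = 3 - 20 = -17)
u(p) = -4 + p*(-17 + p) (u(p) = -4 + (p - 17)*p = -4 + (-17 + p)*p = -4 + p*(-17 + p))
(-207237 + (A(40, -49) + u(106))) + 103191 = (-207237 + (√(-127 + 40) + (-4 + 106² - 17*106))) + 103191 = (-207237 + (√(-87) + (-4 + 11236 - 1802))) + 103191 = (-207237 + (I*√87 + 9430)) + 103191 = (-207237 + (9430 + I*√87)) + 103191 = (-197807 + I*√87) + 103191 = -94616 + I*√87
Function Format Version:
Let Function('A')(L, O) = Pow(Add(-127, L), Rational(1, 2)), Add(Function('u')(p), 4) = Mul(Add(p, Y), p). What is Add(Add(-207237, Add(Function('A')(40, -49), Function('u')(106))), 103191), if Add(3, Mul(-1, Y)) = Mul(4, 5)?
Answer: Add(-94616, Mul(I, Pow(87, Rational(1, 2)))) ≈ Add(-94616., Mul(9.3274, I))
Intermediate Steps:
Y = -17 (Y = Add(3, Mul(-1, Mul(4, 5))) = Add(3, Mul(-1, 20)) = Add(3, -20) = -17)
Function('u')(p) = Add(-4, Mul(p, Add(-17, p))) (Function('u')(p) = Add(-4, Mul(Add(p, -17), p)) = Add(-4, Mul(Add(-17, p), p)) = Add(-4, Mul(p, Add(-17, p))))
Add(Add(-207237, Add(Function('A')(40, -49), Function('u')(106))), 103191) = Add(Add(-207237, Add(Pow(Add(-127, 40), Rational(1, 2)), Add(-4, Pow(106, 2), Mul(-17, 106)))), 103191) = Add(Add(-207237, Add(Pow(-87, Rational(1, 2)), Add(-4, 11236, -1802))), 103191) = Add(Add(-207237, Add(Mul(I, Pow(87, Rational(1, 2))), 9430)), 103191) = Add(Add(-207237, Add(9430, Mul(I, Pow(87, Rational(1, 2))))), 103191) = Add(Add(-197807, Mul(I, Pow(87, Rational(1, 2)))), 103191) = Add(-94616, Mul(I, Pow(87, Rational(1, 2))))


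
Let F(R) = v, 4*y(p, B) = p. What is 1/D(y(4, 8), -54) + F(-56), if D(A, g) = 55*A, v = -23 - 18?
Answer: -2254/55 ≈ -40.982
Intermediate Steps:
y(p, B) = p/4
v = -41
F(R) = -41
1/D(y(4, 8), -54) + F(-56) = 1/(55*((¼)*4)) - 41 = 1/(55*1) - 41 = 1/55 - 41 = -2254/55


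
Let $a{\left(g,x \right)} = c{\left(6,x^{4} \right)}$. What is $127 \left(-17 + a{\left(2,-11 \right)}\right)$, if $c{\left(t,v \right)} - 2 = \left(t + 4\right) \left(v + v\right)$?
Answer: $37186235$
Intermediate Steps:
$c{\left(t,v \right)} = 2 + 2 v \left(4 + t\right)$ ($c{\left(t,v \right)} = 2 + \left(t + 4\right) \left(v + v\right) = 2 + \left(4 + t\right) 2 v = 2 + 2 v \left(4 + t\right)$)
$a{\left(g,x \right)} = 2 + 20 x^{4}$ ($a{\left(g,x \right)} = 2 + 8 x^{4} + 2 \cdot 6 x^{4} = 2 + 8 x^{4} + 12 x^{4} = 2 + 20 x^{4}$)
$127 \left(-17 + a{\left(2,-11 \right)}\right) = 127 \left(-17 + \left(2 + 20 \left(-11\right)^{4}\right)\right) = 127 \left(-17 + \left(2 + 20 \cdot 14641\right)\right) = 127 \left(-17 + \left(2 + 292820\right)\right) = 127 \left(-17 + 292822\right) = 127 \cdot 292805 = 37186235$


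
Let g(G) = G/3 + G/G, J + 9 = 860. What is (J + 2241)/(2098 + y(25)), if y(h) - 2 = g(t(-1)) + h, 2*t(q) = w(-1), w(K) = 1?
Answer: 18552/12757 ≈ 1.4543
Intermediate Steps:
J = 851 (J = -9 + 860 = 851)
t(q) = ½ (t(q) = (½)*1 = ½)
g(G) = 1 + G/3 (g(G) = G*(⅓) + 1 = G/3 + 1 = 1 + G/3)
y(h) = 19/6 + h (y(h) = 2 + ((1 + (⅓)*(½)) + h) = 2 + ((1 + ⅙) + h) = 2 + (7/6 + h) = 19/6 + h)
(J + 2241)/(2098 + y(25)) = (851 + 2241)/(2098 + (19/6 + 25)) = 3092/(2098 + 169/6) = 3092/(12757/6) = 3092*(6/12757) = 18552/12757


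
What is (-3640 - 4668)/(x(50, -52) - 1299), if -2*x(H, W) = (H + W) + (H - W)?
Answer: 8308/1349 ≈ 6.1586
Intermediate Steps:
x(H, W) = -H (x(H, W) = -((H + W) + (H - W))/2 = -H)
(-3640 - 4668)/(x(50, -52) - 1299) = (-3640 - 4668)/(-1*50 - 1299) = -8308/(-50 - 1299) = -8308/(-1349) = -8308*(-1/1349) = 8308/1349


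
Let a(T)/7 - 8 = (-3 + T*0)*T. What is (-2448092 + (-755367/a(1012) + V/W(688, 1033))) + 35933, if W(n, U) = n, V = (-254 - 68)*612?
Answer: -2198737832805/911428 ≈ -2.4124e+6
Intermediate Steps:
V = -197064 (V = -322*612 = -197064)
a(T) = 56 - 21*T (a(T) = 56 + 7*((-3 + T*0)*T) = 56 + 7*((-3 + 0)*T) = 56 + 7*(-3*T) = 56 - 21*T)
(-2448092 + (-755367/a(1012) + V/W(688, 1033))) + 35933 = (-2448092 + (-755367/(56 - 21*1012) - 197064/688)) + 35933 = (-2448092 + (-755367/(56 - 21252) - 197064*1/688)) + 35933 = (-2448092 + (-755367/(-21196) - 24633/86)) + 35933 = (-2448092 + (-755367*(-1/21196) - 24633/86)) + 35933 = (-2448092 + (755367/21196 - 24633/86)) + 35933 = (-2448092 - 228579753/911428) + 35933 = -2231488175129/911428 + 35933 = -2198737832805/911428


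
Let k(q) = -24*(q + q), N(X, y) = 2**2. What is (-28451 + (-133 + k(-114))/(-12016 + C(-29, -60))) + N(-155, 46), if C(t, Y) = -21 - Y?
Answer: -340715058/11977 ≈ -28447.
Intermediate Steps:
N(X, y) = 4
k(q) = -48*q
(-28451 + (-133 + k(-114))/(-12016 + C(-29, -60))) + N(-155, 46) = (-28451 + (-133 - 48*(-114))/(-12016 + (-21 - 1*(-60)))) + 4 = (-28451 + (-133 + 5472)/(-12016 + (-21 + 60))) + 4 = (-28451 + 5339/(-12016 + 39)) + 4 = (-28451 + 5339/(-11977)) + 4 = (-28451 + 5339*(-1/11977)) + 4 = (-28451 - 5339/11977) + 4 = -340762966/11977 + 4 = -340715058/11977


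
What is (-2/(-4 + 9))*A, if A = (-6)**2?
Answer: -72/5 ≈ -14.400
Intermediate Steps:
A = 36
(-2/(-4 + 9))*A = -2/(-4 + 9)*36 = -2/5*36 = -72/5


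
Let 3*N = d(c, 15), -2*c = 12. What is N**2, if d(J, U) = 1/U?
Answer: 1/2025 ≈ 0.00049383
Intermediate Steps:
c = -6 (c = -1/2*12 = -6)
N = 1/45 (N = (1/3)/15 = (1/3)*(1/15) = 1/45 ≈ 0.022222)
N**2 = (1/45)**2 = 1/2025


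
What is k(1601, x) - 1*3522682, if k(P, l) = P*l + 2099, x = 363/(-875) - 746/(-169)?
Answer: -519659374922/147875 ≈ -3.5142e+6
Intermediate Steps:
x = 591403/147875 (x = 363*(-1/875) - 746*(-1/169) = -363/875 + 746/169 = 591403/147875 ≈ 3.9993)
k(P, l) = 2099 + P*l
k(1601, x) - 1*3522682 = (2099 + 1601*(591403/147875)) - 1*3522682 = (2099 + 946836203/147875) - 3522682 = 1257225828/147875 - 3522682 = -519659374922/147875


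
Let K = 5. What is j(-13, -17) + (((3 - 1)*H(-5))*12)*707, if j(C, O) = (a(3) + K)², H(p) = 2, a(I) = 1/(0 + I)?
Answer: 305680/9 ≈ 33964.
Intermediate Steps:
a(I) = 1/I
j(C, O) = 256/9 (j(C, O) = (1/3 + 5)² = (⅓ + 5)² = (16/3)² = 256/9)
j(-13, -17) + (((3 - 1)*H(-5))*12)*707 = 256/9 + (((3 - 1)*2)*12)*707 = 256/9 + ((2*2)*12)*707 = 256/9 + (4*12)*707 = 256/9 + 48*707 = 256/9 + 33936 = 305680/9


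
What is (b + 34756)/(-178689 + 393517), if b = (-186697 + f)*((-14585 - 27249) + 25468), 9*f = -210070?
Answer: 15468833171/966726 ≈ 16001.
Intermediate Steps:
f = -210070/9 (f = (1/9)*(-210070) = -210070/9 ≈ -23341.)
b = 30937353538/9 (b = (-186697 - 210070/9)*((-14585 - 27249) + 25468) = -1890343*(-41834 + 25468)/9 = -1890343/9*(-16366) = 30937353538/9 ≈ 3.4375e+9)
(b + 34756)/(-178689 + 393517) = (30937353538/9 + 34756)/(-178689 + 393517) = (30937666342/9)/214828 = (30937666342/9)*(1/214828) = 15468833171/966726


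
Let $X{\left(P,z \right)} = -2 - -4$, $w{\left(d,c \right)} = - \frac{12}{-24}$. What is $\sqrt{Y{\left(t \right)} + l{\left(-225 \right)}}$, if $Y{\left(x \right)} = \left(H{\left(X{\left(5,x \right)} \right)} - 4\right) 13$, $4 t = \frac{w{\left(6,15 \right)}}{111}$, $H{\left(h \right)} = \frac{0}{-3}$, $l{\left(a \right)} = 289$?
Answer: $\sqrt{237} \approx 15.395$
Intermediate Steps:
$w{\left(d,c \right)} = \frac{1}{2}$ ($w{\left(d,c \right)} = \left(-12\right) \left(- \frac{1}{24}\right) = \frac{1}{2}$)
$X{\left(P,z \right)} = 2$ ($X{\left(P,z \right)} = -2 + 4 = 2$)
$H{\left(h \right)} = 0$ ($H{\left(h \right)} = 0 \left(- \frac{1}{3}\right) = 0$)
$t = \frac{1}{888}$ ($t = \frac{\frac{1}{2} \cdot \frac{1}{111}}{4} = \frac{1}{4} \cdot \frac{1}{222} = \frac{1}{888} \approx 0.0011261$)
$Y{\left(x \right)} = -52$ ($Y{\left(x \right)} = \left(0 - 4\right) 13 = \left(-4\right) 13 = -52$)
$\sqrt{Y{\left(t \right)} + l{\left(-225 \right)}} = \sqrt{-52 + 289} = \sqrt{237}$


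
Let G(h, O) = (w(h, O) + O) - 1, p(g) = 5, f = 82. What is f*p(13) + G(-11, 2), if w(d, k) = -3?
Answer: 408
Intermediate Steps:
G(h, O) = -4 + O (G(h, O) = (-3 + O) - 1 = -4 + O)
f*p(13) + G(-11, 2) = 82*5 + (-4 + 2) = 410 - 2 = 408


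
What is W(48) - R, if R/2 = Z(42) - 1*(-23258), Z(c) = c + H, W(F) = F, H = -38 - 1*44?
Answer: -46388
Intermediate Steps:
H = -82 (H = -38 - 44 = -82)
Z(c) = -82 + c (Z(c) = c - 82 = -82 + c)
R = 46436 (R = 2*((-82 + 42) - 1*(-23258)) = 2*(-40 + 23258) = 2*23218 = 46436)
W(48) - R = 48 - 1*46436 = 48 - 46436 = -46388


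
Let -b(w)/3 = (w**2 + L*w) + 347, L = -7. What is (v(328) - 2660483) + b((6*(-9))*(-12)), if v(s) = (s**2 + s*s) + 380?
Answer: -3692080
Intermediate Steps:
v(s) = 380 + 2*s**2 (v(s) = (s**2 + s**2) + 380 = 2*s**2 + 380 = 380 + 2*s**2)
b(w) = -1041 - 3*w**2 + 21*w (b(w) = -3*((w**2 - 7*w) + 347) = -3*(347 + w**2 - 7*w) = -1041 - 3*w**2 + 21*w)
(v(328) - 2660483) + b((6*(-9))*(-12)) = ((380 + 2*328**2) - 2660483) + (-1041 - 3*((6*(-9))*(-12))**2 + 21*((6*(-9))*(-12))) = ((380 + 2*107584) - 2660483) + (-1041 - 3*(-54*(-12))**2 + 21*(-54*(-12))) = ((380 + 215168) - 2660483) + (-1041 - 3*648**2 + 21*648) = (215548 - 2660483) + (-1041 - 3*419904 + 13608) = -2444935 + (-1041 - 1259712 + 13608) = -2444935 - 1247145 = -3692080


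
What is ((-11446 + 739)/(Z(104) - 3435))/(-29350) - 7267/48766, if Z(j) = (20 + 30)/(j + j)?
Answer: -38121710771599/255637717675750 ≈ -0.14912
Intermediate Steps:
Z(j) = 25/j (Z(j) = 50/((2*j)) = 50*(1/(2*j)) = 25/j)
((-11446 + 739)/(Z(104) - 3435))/(-29350) - 7267/48766 = ((-11446 + 739)/(25/104 - 3435))/(-29350) - 7267/48766 = -10707/(25*(1/104) - 3435)*(-1/29350) - 7267*1/48766 = -10707/(25/104 - 3435)*(-1/29350) - 7267/48766 = -10707/(-357215/104)*(-1/29350) - 7267/48766 = -10707*(-104/357215)*(-1/29350) - 7267/48766 = (1113528/357215)*(-1/29350) - 7267/48766 = -556764/5242130125 - 7267/48766 = -38121710771599/255637717675750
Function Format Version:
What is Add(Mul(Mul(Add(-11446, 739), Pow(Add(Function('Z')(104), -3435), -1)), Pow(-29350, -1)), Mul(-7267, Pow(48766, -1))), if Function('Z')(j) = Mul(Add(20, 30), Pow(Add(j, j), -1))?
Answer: Rational(-38121710771599, 255637717675750) ≈ -0.14912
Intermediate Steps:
Function('Z')(j) = Mul(25, Pow(j, -1)) (Function('Z')(j) = Mul(50, Pow(Mul(2, j), -1)) = Mul(50, Mul(Rational(1, 2), Pow(j, -1))) = Mul(25, Pow(j, -1)))
Add(Mul(Mul(Add(-11446, 739), Pow(Add(Function('Z')(104), -3435), -1)), Pow(-29350, -1)), Mul(-7267, Pow(48766, -1))) = Add(Mul(Mul(Add(-11446, 739), Pow(Add(Mul(25, Pow(104, -1)), -3435), -1)), Pow(-29350, -1)), Mul(-7267, Pow(48766, -1))) = Add(Mul(Mul(-10707, Pow(Add(Mul(25, Rational(1, 104)), -3435), -1)), Rational(-1, 29350)), Mul(-7267, Rational(1, 48766))) = Add(Mul(Mul(-10707, Pow(Add(Rational(25, 104), -3435), -1)), Rational(-1, 29350)), Rational(-7267, 48766)) = Add(Mul(Mul(-10707, Pow(Rational(-357215, 104), -1)), Rational(-1, 29350)), Rational(-7267, 48766)) = Add(Mul(Mul(-10707, Rational(-104, 357215)), Rational(-1, 29350)), Rational(-7267, 48766)) = Add(Mul(Rational(1113528, 357215), Rational(-1, 29350)), Rational(-7267, 48766)) = Add(Rational(-556764, 5242130125), Rational(-7267, 48766)) = Rational(-38121710771599, 255637717675750)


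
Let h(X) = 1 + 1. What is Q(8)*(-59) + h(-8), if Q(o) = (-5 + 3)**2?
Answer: -234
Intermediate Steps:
h(X) = 2
Q(o) = 4 (Q(o) = (-2)**2 = 4)
Q(8)*(-59) + h(-8) = 4*(-59) + 2 = -236 + 2 = -234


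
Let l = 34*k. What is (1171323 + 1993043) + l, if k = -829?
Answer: 3136180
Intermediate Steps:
l = -28186 (l = 34*(-829) = -28186)
(1171323 + 1993043) + l = (1171323 + 1993043) - 28186 = 3164366 - 28186 = 3136180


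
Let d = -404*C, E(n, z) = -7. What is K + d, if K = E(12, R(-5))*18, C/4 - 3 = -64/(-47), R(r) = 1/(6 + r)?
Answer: -337202/47 ≈ -7174.5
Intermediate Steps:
C = 820/47 (C = 12 + 4*(-64/(-47)) = 12 + 4*(-64*(-1/47)) = 12 + 4*(64/47) = 12 + 256/47 = 820/47 ≈ 17.447)
d = -331280/47 (d = -404*820/47 = -331280/47 ≈ -7048.5)
K = -126 (K = -7*18 = -126)
K + d = -126 - 331280/47 = -337202/47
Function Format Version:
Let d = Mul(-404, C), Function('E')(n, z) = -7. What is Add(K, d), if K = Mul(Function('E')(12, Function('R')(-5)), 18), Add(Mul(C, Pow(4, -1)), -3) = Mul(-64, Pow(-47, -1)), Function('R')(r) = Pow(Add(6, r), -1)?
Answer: Rational(-337202, 47) ≈ -7174.5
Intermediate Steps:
C = Rational(820, 47) (C = Add(12, Mul(4, Mul(-64, Pow(-47, -1)))) = Add(12, Mul(4, Mul(-64, Rational(-1, 47)))) = Add(12, Mul(4, Rational(64, 47))) = Add(12, Rational(256, 47)) = Rational(820, 47) ≈ 17.447)
d = Rational(-331280, 47) (d = Mul(-404, Rational(820, 47)) = Rational(-331280, 47) ≈ -7048.5)
K = -126 (K = Mul(-7, 18) = -126)
Add(K, d) = Add(-126, Rational(-331280, 47)) = Rational(-337202, 47)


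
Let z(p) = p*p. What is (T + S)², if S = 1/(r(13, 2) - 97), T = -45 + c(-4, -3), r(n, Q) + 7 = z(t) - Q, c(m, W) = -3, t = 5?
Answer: 15124321/6561 ≈ 2305.2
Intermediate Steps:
z(p) = p²
r(n, Q) = 18 - Q (r(n, Q) = -7 + (5² - Q) = -7 + (25 - Q) = 18 - Q)
T = -48 (T = -45 - 3 = -48)
S = -1/81 (S = 1/((18 - 1*2) - 97) = 1/((18 - 2) - 97) = 1/(16 - 97) = 1/(-81) = -1/81 ≈ -0.012346)
(T + S)² = (-48 - 1/81)² = (-3889/81)² = 15124321/6561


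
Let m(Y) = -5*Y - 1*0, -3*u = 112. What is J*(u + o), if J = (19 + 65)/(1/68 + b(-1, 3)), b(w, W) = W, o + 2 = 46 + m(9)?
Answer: -43792/41 ≈ -1068.1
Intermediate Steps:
u = -112/3 (u = -1/3*112 = -112/3 ≈ -37.333)
m(Y) = -5*Y (m(Y) = -5*Y + 0 = -5*Y)
o = -1 (o = -2 + (46 - 5*9) = -2 + (46 - 45) = -2 + 1 = -1)
J = 5712/205 (J = (19 + 65)/(1/68 + 3) = 84/(1/68 + 3) = 84/(205/68) = 84*(68/205) = 5712/205 ≈ 27.863)
J*(u + o) = 5712*(-112/3 - 1)/205 = (5712/205)*(-115/3) = -43792/41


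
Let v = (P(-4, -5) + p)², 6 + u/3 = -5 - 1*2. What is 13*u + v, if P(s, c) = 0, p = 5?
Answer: -482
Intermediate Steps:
u = -39 (u = -18 + 3*(-5 - 1*2) = -18 + 3*(-5 - 2) = -18 + 3*(-7) = -18 - 21 = -39)
v = 25 (v = (0 + 5)² = 5² = 25)
13*u + v = 13*(-39) + 25 = -507 + 25 = -482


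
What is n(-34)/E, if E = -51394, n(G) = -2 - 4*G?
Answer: -67/25697 ≈ -0.0026073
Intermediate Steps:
n(-34)/E = (-2 - 4*(-34))/(-51394) = (-2 + 136)*(-1/51394) = 134*(-1/51394) = -67/25697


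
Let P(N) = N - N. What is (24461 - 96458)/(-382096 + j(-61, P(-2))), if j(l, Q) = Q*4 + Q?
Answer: 71997/382096 ≈ 0.18843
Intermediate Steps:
P(N) = 0
j(l, Q) = 5*Q (j(l, Q) = 4*Q + Q = 5*Q)
(24461 - 96458)/(-382096 + j(-61, P(-2))) = (24461 - 96458)/(-382096 + 5*0) = -71997/(-382096 + 0) = -71997/(-382096) = -71997*(-1/382096) = 71997/382096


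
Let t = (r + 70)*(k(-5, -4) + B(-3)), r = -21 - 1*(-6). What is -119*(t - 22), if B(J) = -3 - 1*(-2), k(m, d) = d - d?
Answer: 9163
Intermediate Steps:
k(m, d) = 0
B(J) = -1 (B(J) = -3 + 2 = -1)
r = -15 (r = -21 + 6 = -15)
t = -55 (t = (-15 + 70)*(0 - 1) = 55*(-1) = -55)
-119*(t - 22) = -119*(-55 - 22) = -119*(-77) = 9163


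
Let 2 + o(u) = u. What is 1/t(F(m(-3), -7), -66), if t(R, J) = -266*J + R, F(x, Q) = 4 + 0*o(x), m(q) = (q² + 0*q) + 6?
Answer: 1/17560 ≈ 5.6948e-5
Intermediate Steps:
o(u) = -2 + u
m(q) = 6 + q² (m(q) = (q² + 0) + 6 = q² + 6 = 6 + q²)
F(x, Q) = 4 (F(x, Q) = 4 + 0*(-2 + x) = 4 + 0 = 4)
t(R, J) = R - 266*J
1/t(F(m(-3), -7), -66) = 1/(4 - 266*(-66)) = 1/(4 + 17556) = 1/17560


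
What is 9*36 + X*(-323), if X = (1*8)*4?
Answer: -10012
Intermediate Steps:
X = 32 (X = 8*4 = 32)
9*36 + X*(-323) = 9*36 + 32*(-323) = 324 - 10336 = -10012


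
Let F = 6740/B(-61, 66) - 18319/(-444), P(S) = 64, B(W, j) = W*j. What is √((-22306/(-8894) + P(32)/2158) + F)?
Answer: √21520016193060303525808773/714766301106 ≈ 6.4902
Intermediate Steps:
F = 11793289/297924 (F = 6740/((-61*66)) - 18319/(-444) = 6740/(-4026) - 18319*(-1/444) = 6740*(-1/4026) + 18319/444 = -3370/2013 + 18319/444 = 11793289/297924 ≈ 39.585)
√((-22306/(-8894) + P(32)/2158) + F) = √((-22306/(-8894) + 64/2158) + 11793289/297924) = √((-22306*(-1/8894) + 64*(1/2158)) + 11793289/297924) = √((11153/4447 + 32/1079) + 11793289/297924) = √(12176391/4798313 + 11793289/297924) = √(60215531033741/1429532602212) = √21520016193060303525808773/714766301106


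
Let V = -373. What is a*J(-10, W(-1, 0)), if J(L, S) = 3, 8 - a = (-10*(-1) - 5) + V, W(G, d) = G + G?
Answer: 1128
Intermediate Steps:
W(G, d) = 2*G
a = 376 (a = 8 - ((-10*(-1) - 5) - 373) = 8 - ((10 - 5) - 373) = 8 - (5 - 373) = 8 - 1*(-368) = 8 + 368 = 376)
a*J(-10, W(-1, 0)) = 376*3 = 1128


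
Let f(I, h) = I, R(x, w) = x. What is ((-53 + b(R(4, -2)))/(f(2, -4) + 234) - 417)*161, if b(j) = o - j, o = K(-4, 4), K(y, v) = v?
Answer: -15852865/236 ≈ -67173.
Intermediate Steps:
o = 4
b(j) = 4 - j
((-53 + b(R(4, -2)))/(f(2, -4) + 234) - 417)*161 = ((-53 + (4 - 1*4))/(2 + 234) - 417)*161 = ((-53 + (4 - 4))/236 - 417)*161 = ((-53 + 0)*(1/236) - 417)*161 = (-53*1/236 - 417)*161 = (-53/236 - 417)*161 = -98465/236*161 = -15852865/236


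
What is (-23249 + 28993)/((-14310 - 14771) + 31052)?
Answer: 5744/1971 ≈ 2.9143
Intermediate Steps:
(-23249 + 28993)/((-14310 - 14771) + 31052) = 5744/(-29081 + 31052) = 5744/1971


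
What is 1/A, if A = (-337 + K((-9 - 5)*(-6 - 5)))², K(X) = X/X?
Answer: 1/112896 ≈ 8.8577e-6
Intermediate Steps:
K(X) = 1
A = 112896 (A = (-337 + 1)² = (-336)² = 112896)
1/A = 1/112896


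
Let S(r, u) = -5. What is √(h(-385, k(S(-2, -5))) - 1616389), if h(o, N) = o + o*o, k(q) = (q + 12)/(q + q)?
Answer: I*√1468549 ≈ 1211.8*I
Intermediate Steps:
k(q) = (12 + q)/(2*q) (k(q) = (12 + q)/((2*q)) = (12 + q)*(1/(2*q)) = (12 + q)/(2*q))
h(o, N) = o + o²
√(h(-385, k(S(-2, -5))) - 1616389) = √(-385*(1 - 385) - 1616389) = √(-385*(-384) - 1616389) = √(147840 - 1616389) = √(-1468549) = I*√1468549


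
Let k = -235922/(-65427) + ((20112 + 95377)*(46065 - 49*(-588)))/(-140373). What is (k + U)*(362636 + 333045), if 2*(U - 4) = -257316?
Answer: -135064683366529666631/1020464919 ≈ -1.3236e+11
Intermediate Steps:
U = -128654 (U = 4 + (½)*(-257316) = 4 - 128658 = -128654)
k = -62860543665925/1020464919 (k = -235922*(-1/65427) + (115489*(46065 + 28812))*(-1/140373) = 235922/65427 + (115489*74877)*(-1/140373) = 235922/65427 + 8647469853*(-1/140373) = 235922/65427 - 2882489951/46791 = -62860543665925/1020464919 ≈ -61600.)
(k + U)*(362636 + 333045) = (-62860543665925/1020464919 - 128654)*(362636 + 333045) = -194147437354951/1020464919*695681 = -135064683366529666631/1020464919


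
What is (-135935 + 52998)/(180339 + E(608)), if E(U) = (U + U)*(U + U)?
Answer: -82937/1658995 ≈ -0.049992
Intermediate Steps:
E(U) = 4*U² (E(U) = (2*U)*(2*U) = 4*U²)
(-135935 + 52998)/(180339 + E(608)) = (-135935 + 52998)/(180339 + 4*608²) = -82937/(180339 + 4*369664) = -82937/(180339 + 1478656) = -82937/1658995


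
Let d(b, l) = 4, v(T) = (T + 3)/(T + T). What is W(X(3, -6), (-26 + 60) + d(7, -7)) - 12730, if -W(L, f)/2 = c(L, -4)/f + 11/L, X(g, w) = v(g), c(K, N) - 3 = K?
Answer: -242292/19 ≈ -12752.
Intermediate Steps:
v(T) = (3 + T)/(2*T) (v(T) = (3 + T)/((2*T)) = (3 + T)*(1/(2*T)) = (3 + T)/(2*T))
c(K, N) = 3 + K
X(g, w) = (3 + g)/(2*g)
W(L, f) = -22/L - 2*(3 + L)/f (W(L, f) = -2*((3 + L)/f + 11/L) = -2*(11/L + (3 + L)/f) = -22/L - 2*(3 + L)/f)
W(X(3, -6), (-26 + 60) + d(7, -7)) - 12730 = (-22*6/(3 + 3) - 6/((-26 + 60) + 4) - 2*(1/2)*(3 + 3)/3/((-26 + 60) + 4)) - 12730 = (-22/1 - 6/(34 + 4) - 2*(1/2)*(1/3)*6/(34 + 4)) - 12730 = (-22/1 - 6/38 - 2*1/38) - 12730 = (-22*1 - 6*1/38 - 2*1*1/38) - 12730 = (-22 - 3/19 - 1/19) - 12730 = -422/19 - 12730 = -242292/19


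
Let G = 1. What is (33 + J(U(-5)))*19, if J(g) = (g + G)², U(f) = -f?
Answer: 1311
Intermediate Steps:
J(g) = (1 + g)² (J(g) = (g + 1)² = (1 + g)²)
(33 + J(U(-5)))*19 = (33 + (1 - 1*(-5))²)*19 = (33 + (1 + 5)²)*19 = (33 + 6²)*19 = (33 + 36)*19 = 69*19 = 1311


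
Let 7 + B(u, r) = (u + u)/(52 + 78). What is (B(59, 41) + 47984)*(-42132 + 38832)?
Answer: -2058252240/13 ≈ -1.5833e+8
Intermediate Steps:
B(u, r) = -7 + u/65 (B(u, r) = -7 + (u + u)/(52 + 78) = -7 + (2*u)/130 = -7 + (2*u)*(1/130) = -7 + u/65)
(B(59, 41) + 47984)*(-42132 + 38832) = ((-7 + (1/65)*59) + 47984)*(-42132 + 38832) = ((-7 + 59/65) + 47984)*(-3300) = (-396/65 + 47984)*(-3300) = (3118564/65)*(-3300) = -2058252240/13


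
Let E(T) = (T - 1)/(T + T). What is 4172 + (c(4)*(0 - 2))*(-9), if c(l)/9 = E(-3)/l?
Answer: 4199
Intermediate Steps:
E(T) = (-1 + T)/(2*T) (E(T) = (-1 + T)/((2*T)) = (-1 + T)*(1/(2*T)) = (-1 + T)/(2*T))
c(l) = 6/l (c(l) = 9*(((1/2)*(-1 - 3)/(-3))/l) = 9*(((1/2)*(-1/3)*(-4))/l) = 9*(2/(3*l)) = 6/l)
4172 + (c(4)*(0 - 2))*(-9) = 4172 + ((6/4)*(0 - 2))*(-9) = 4172 + ((6*(1/4))*(-2))*(-9) = 4172 + ((3/2)*(-2))*(-9) = 4172 - 3*(-9) = 4172 + 27 = 4199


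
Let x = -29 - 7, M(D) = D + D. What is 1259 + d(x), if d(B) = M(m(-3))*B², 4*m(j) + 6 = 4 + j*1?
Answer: -1981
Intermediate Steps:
m(j) = -½ + j/4 (m(j) = -3/2 + (4 + j*1)/4 = -3/2 + (4 + j)/4 = -3/2 + (1 + j/4) = -½ + j/4)
M(D) = 2*D
x = -36
d(B) = -5*B²/2 (d(B) = (2*(-½ + (¼)*(-3)))*B² = (2*(-½ - ¾))*B² = (2*(-5/4))*B² = -5*B²/2)
1259 + d(x) = 1259 - 5/2*(-36)² = 1259 - 5/2*1296 = 1259 - 3240 = -1981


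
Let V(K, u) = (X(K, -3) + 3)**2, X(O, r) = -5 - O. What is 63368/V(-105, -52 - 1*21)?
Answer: 63368/10609 ≈ 5.9730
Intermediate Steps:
V(K, u) = (-2 - K)**2 (V(K, u) = ((-5 - K) + 3)**2 = (-2 - K)**2)
63368/V(-105, -52 - 1*21) = 63368/((2 - 105)**2) = 63368/((-103)**2) = 63368/10609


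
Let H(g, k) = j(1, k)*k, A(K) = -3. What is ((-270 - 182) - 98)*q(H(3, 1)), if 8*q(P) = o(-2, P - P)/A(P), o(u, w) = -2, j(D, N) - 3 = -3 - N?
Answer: -275/6 ≈ -45.833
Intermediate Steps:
j(D, N) = -N (j(D, N) = 3 + (-3 - N) = -N)
H(g, k) = -k**2 (H(g, k) = (-k)*k = -k**2)
q(P) = 1/12 (q(P) = (-2/(-3))/8 = (-2*(-1/3))/8 = (1/8)*(2/3) = 1/12)
((-270 - 182) - 98)*q(H(3, 1)) = ((-270 - 182) - 98)*(1/12) = (-452 - 98)*(1/12) = -550*1/12 = -275/6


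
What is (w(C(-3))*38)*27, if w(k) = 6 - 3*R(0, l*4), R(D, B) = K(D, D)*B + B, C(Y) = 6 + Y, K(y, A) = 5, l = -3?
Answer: 227772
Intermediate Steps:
R(D, B) = 6*B (R(D, B) = 5*B + B = 6*B)
w(k) = 222 (w(k) = 6 - 18*(-3*4) = 6 - 18*(-12) = 6 - 3*(-72) = 6 + 216 = 222)
(w(C(-3))*38)*27 = (222*38)*27 = 8436*27 = 227772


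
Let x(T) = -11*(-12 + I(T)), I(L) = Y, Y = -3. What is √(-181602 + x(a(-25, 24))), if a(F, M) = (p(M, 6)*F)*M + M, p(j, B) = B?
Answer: I*√181437 ≈ 425.95*I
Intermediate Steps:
I(L) = -3
a(F, M) = M + 6*F*M (a(F, M) = (6*F)*M + M = 6*F*M + M = M + 6*F*M)
x(T) = 165 (x(T) = -11*(-12 - 3) = -11*(-15) = 165)
√(-181602 + x(a(-25, 24))) = √(-181602 + 165) = √(-181437) = I*√181437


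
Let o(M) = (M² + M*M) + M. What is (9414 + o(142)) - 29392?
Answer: 20492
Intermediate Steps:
o(M) = M + 2*M² (o(M) = (M² + M²) + M = 2*M² + M = M + 2*M²)
(9414 + o(142)) - 29392 = (9414 + 142*(1 + 2*142)) - 29392 = (9414 + 142*(1 + 284)) - 29392 = (9414 + 142*285) - 29392 = (9414 + 40470) - 29392 = 49884 - 29392 = 20492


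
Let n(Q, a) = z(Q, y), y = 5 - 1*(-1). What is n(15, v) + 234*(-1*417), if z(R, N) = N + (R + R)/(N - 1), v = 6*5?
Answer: -97566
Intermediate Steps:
y = 6 (y = 5 + 1 = 6)
v = 30
z(R, N) = N + 2*R/(-1 + N) (z(R, N) = N + (2*R)/(-1 + N) = N + 2*R/(-1 + N))
n(Q, a) = 6 + 2*Q/5 (n(Q, a) = (6**2 - 1*6 + 2*Q)/(-1 + 6) = (36 - 6 + 2*Q)/5 = (30 + 2*Q)/5 = 6 + 2*Q/5)
n(15, v) + 234*(-1*417) = (6 + (2/5)*15) + 234*(-1*417) = (6 + 6) + 234*(-417) = 12 - 97578 = -97566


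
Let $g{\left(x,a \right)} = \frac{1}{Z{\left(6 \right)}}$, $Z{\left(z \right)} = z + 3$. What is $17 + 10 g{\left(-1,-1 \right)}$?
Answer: $\frac{163}{9} \approx 18.111$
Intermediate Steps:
$Z{\left(z \right)} = 3 + z$
$g{\left(x,a \right)} = \frac{1}{9}$ ($g{\left(x,a \right)} = \frac{1}{3 + 6} = \frac{1}{9}$)
$17 + 10 g{\left(-1,-1 \right)} = 17 + 10 \cdot \frac{1}{9} = 17 + \frac{10}{9} = \frac{163}{9}$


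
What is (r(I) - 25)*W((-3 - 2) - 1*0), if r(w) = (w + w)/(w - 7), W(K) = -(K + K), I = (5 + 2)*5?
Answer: -225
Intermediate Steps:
I = 35 (I = 7*5 = 35)
W(K) = -2*K
r(w) = 2*w/(-7 + w) (r(w) = (2*w)/(-7 + w) = 2*w/(-7 + w))
(r(I) - 25)*W((-3 - 2) - 1*0) = (2*35/(-7 + 35) - 25)*(-2*((-3 - 2) - 1*0)) = (2*35/28 - 25)*(-2*(-5 + 0)) = (2*35*(1/28) - 25)*(-2*(-5)) = (5/2 - 25)*10 = -45/2*10 = -225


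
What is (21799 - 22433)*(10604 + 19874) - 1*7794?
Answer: -19330846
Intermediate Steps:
(21799 - 22433)*(10604 + 19874) - 1*7794 = -634*30478 - 7794 = -19323052 - 7794 = -19330846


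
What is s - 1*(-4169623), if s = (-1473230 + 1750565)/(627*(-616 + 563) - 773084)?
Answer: 672405858382/161263 ≈ 4.1696e+6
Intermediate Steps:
s = -55467/161263 (s = 277335/(627*(-53) - 773084) = 277335/(-33231 - 773084) = 277335/(-806315) = 277335*(-1/806315) = -55467/161263 ≈ -0.34395)
s - 1*(-4169623) = -55467/161263 - 1*(-4169623) = -55467/161263 + 4169623 = 672405858382/161263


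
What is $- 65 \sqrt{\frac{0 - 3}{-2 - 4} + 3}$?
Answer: $- \frac{65 \sqrt{14}}{2} \approx -121.6$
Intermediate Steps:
$- 65 \sqrt{\frac{0 - 3}{-2 - 4} + 3} = - 65 \sqrt{- \frac{3}{-6} + 3} = - 65 \sqrt{\left(-3\right) \left(- \frac{1}{6}\right) + 3} = - 65 \sqrt{\frac{1}{2} + 3} = - 65 \sqrt{\frac{7}{2}} = - 65 \frac{\sqrt{14}}{2} = - \frac{65 \sqrt{14}}{2}$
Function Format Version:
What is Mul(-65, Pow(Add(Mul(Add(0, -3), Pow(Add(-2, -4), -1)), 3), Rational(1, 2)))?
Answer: Mul(Rational(-65, 2), Pow(14, Rational(1, 2))) ≈ -121.60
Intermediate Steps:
Mul(-65, Pow(Add(Mul(Add(0, -3), Pow(Add(-2, -4), -1)), 3), Rational(1, 2))) = Mul(-65, Pow(Add(Mul(-3, Pow(-6, -1)), 3), Rational(1, 2))) = Mul(-65, Pow(Add(Mul(-3, Rational(-1, 6)), 3), Rational(1, 2))) = Mul(-65, Pow(Add(Rational(1, 2), 3), Rational(1, 2))) = Mul(-65, Pow(Rational(7, 2), Rational(1, 2))) = Mul(-65, Mul(Rational(1, 2), Pow(14, Rational(1, 2)))) = Mul(Rational(-65, 2), Pow(14, Rational(1, 2)))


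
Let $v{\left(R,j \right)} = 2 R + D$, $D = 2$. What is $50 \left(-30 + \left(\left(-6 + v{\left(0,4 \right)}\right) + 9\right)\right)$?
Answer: $-1250$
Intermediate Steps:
$v{\left(R,j \right)} = 2 + 2 R$ ($v{\left(R,j \right)} = 2 R + 2 = 2 + 2 R$)
$50 \left(-30 + \left(\left(-6 + v{\left(0,4 \right)}\right) + 9\right)\right) = 50 \left(-30 + \left(\left(-6 + \left(2 + 2 \cdot 0\right)\right) + 9\right)\right) = 50 \left(-30 + \left(\left(-6 + \left(2 + 0\right)\right) + 9\right)\right) = 50 \left(-30 + \left(\left(-6 + 2\right) + 9\right)\right) = 50 \left(-30 + \left(-4 + 9\right)\right) = 50 \left(-30 + 5\right) = 50 \left(-25\right) = -1250$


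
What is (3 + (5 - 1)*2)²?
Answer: 121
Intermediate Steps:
(3 + (5 - 1)*2)² = (3 + 4*2)² = (3 + 8)² = 11² = 121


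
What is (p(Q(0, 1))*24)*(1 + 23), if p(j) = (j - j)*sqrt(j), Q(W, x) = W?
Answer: 0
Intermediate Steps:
p(j) = 0 (p(j) = 0*sqrt(j) = 0)
(p(Q(0, 1))*24)*(1 + 23) = (0*24)*(1 + 23) = 0*24 = 0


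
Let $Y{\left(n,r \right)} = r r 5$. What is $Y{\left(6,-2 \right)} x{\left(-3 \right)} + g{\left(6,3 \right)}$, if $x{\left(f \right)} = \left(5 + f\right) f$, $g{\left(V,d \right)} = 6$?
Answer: $-114$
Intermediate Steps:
$x{\left(f \right)} = f \left(5 + f\right)$
$Y{\left(n,r \right)} = 5 r^{2}$ ($Y{\left(n,r \right)} = r^{2} \cdot 5 = 5 r^{2}$)
$Y{\left(6,-2 \right)} x{\left(-3 \right)} + g{\left(6,3 \right)} = 5 \left(-2\right)^{2} \left(- 3 \left(5 - 3\right)\right) + 6 = 5 \cdot 4 \left(\left(-3\right) 2\right) + 6 = 20 \left(-6\right) + 6 = -120 + 6 = -114$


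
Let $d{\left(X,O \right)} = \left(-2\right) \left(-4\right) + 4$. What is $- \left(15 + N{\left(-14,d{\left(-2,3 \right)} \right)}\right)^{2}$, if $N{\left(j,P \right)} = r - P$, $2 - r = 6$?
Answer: $-1$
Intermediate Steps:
$r = -4$ ($r = 2 - 6 = -4$)
$d{\left(X,O \right)} = 12$ ($d{\left(X,O \right)} = 8 + 4 = 12$)
$N{\left(j,P \right)} = -4 - P$
$- \left(15 + N{\left(-14,d{\left(-2,3 \right)} \right)}\right)^{2} = - \left(15 - 16\right)^{2} = - \left(-1\right)^{2} = \left(-1\right) 1 = -1$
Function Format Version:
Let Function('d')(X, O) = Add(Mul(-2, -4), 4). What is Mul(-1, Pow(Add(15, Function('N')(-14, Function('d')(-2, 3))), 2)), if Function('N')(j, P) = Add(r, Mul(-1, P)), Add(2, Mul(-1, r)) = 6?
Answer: -1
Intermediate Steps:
r = -4 (r = Add(2, Mul(-1, 6)) = Add(2, -6) = -4)
Function('d')(X, O) = 12 (Function('d')(X, O) = Add(8, 4) = 12)
Function('N')(j, P) = Add(-4, Mul(-1, P))
Mul(-1, Pow(Add(15, Function('N')(-14, Function('d')(-2, 3))), 2)) = Mul(-1, Pow(Add(15, Add(-4, Mul(-1, 12))), 2)) = Mul(-1, Pow(Add(15, Add(-4, -12)), 2)) = Mul(-1, Pow(Add(15, -16), 2)) = Mul(-1, Pow(-1, 2)) = Mul(-1, 1) = -1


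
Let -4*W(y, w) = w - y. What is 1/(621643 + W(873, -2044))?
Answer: 4/2489489 ≈ 1.6068e-6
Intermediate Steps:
W(y, w) = -w/4 + y/4 (W(y, w) = -(w - y)/4 = -w/4 + y/4)
1/(621643 + W(873, -2044)) = 1/(621643 + (-¼*(-2044) + (¼)*873)) = 1/(621643 + (511 + 873/4)) = 1/(621643 + 2917/4) = 1/(2489489/4) = 4/2489489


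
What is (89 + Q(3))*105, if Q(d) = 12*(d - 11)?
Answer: -735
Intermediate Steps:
Q(d) = -132 + 12*d (Q(d) = 12*(-11 + d) = -132 + 12*d)
(89 + Q(3))*105 = (89 + (-132 + 12*3))*105 = (89 + (-132 + 36))*105 = (89 - 96)*105 = -7*105 = -735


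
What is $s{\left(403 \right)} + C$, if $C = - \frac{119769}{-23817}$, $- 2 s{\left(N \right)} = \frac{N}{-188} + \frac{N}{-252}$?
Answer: $\frac{648815947}{94029516} \approx 6.9001$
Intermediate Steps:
$s{\left(N \right)} = \frac{55 N}{11844}$ ($s{\left(N \right)} = - \frac{\frac{N}{-188} + \frac{N}{-252}}{2} = - \frac{N \left(- \frac{1}{188}\right) + N \left(- \frac{1}{252}\right)}{2} = - \frac{- \frac{N}{188} - \frac{N}{252}}{2} = - \frac{\left(- \frac{55}{5922}\right) N}{2} = \frac{55 N}{11844}$)
$C = \frac{39923}{7939}$ ($C = \left(-119769\right) \left(- \frac{1}{23817}\right) = \frac{39923}{7939} \approx 5.0287$)
$s{\left(403 \right)} + C = \frac{55}{11844} \cdot 403 + \frac{39923}{7939} = \frac{22165}{11844} + \frac{39923}{7939} = \frac{648815947}{94029516}$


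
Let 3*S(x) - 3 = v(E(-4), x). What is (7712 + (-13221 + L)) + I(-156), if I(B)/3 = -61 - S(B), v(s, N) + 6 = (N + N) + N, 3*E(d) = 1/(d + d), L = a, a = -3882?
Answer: -9103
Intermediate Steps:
L = -3882
E(d) = 1/(6*d) (E(d) = 1/(3*(d + d)) = 1/(3*((2*d))) = (1/(2*d))/3 = 1/(6*d))
v(s, N) = -6 + 3*N (v(s, N) = -6 + ((N + N) + N) = -6 + (2*N + N) = -6 + 3*N)
S(x) = -1 + x (S(x) = 1 + (-6 + 3*x)/3 = 1 + (-2 + x) = -1 + x)
I(B) = -180 - 3*B (I(B) = 3*(-61 - (-1 + B)) = 3*(-61 + (1 - B)) = 3*(-60 - B) = -180 - 3*B)
(7712 + (-13221 + L)) + I(-156) = (7712 + (-13221 - 3882)) + (-180 - 3*(-156)) = (7712 - 17103) + (-180 + 468) = -9391 + 288 = -9103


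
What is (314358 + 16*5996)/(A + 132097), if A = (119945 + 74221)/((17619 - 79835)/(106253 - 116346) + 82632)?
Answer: 171106341207824/55089853579831 ≈ 3.1059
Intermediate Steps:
A = 979858719/417033496 (A = 194166/(-62216/(-10093) + 82632) = 194166/(-62216*(-1/10093) + 82632) = 194166/(62216/10093 + 82632) = 194166/(834066992/10093) = 194166*(10093/834066992) = 979858719/417033496 ≈ 2.3496)
(314358 + 16*5996)/(A + 132097) = (314358 + 16*5996)/(979858719/417033496 + 132097) = (314358 + 95936)/(55089853579831/417033496) = 410294*(417033496/55089853579831) = 171106341207824/55089853579831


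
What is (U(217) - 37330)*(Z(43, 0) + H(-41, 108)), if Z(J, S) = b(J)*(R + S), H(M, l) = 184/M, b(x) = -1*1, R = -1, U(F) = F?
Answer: 5307159/41 ≈ 1.2944e+5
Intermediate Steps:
b(x) = -1
Z(J, S) = 1 - S (Z(J, S) = -(-1 + S) = 1 - S)
(U(217) - 37330)*(Z(43, 0) + H(-41, 108)) = (217 - 37330)*((1 - 1*0) + 184/(-41)) = -37113*((1 + 0) + 184*(-1/41)) = -37113*(1 - 184/41) = -37113*(-143/41) = 5307159/41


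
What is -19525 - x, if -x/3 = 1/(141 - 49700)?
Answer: -967639478/49559 ≈ -19525.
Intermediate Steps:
x = 3/49559 (x = -3/(141 - 49700) = -3/(-49559) = -3*(-1/49559) = 3/49559 ≈ 6.0534e-5)
-19525 - x = -19525 - 1*3/49559 = -19525 - 3/49559 = -967639478/49559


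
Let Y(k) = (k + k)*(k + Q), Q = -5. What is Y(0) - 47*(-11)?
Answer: 517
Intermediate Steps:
Y(k) = 2*k*(-5 + k) (Y(k) = (k + k)*(k - 5) = (2*k)*(-5 + k) = 2*k*(-5 + k))
Y(0) - 47*(-11) = 2*0*(-5 + 0) - 47*(-11) = 2*0*(-5) + 517 = 0 + 517 = 517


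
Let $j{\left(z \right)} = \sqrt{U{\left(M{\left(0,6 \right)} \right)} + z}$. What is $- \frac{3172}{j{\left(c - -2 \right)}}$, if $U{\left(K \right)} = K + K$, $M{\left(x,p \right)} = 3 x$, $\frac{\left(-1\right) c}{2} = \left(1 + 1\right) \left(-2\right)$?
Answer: $- \frac{1586 \sqrt{10}}{5} \approx -1003.1$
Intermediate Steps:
$c = 8$ ($c = - 2 \left(1 + 1\right) \left(-2\right) = - 2 \cdot 2 \left(-2\right) = \left(-2\right) \left(-4\right) = 8$)
$U{\left(K \right)} = 2 K$
$j{\left(z \right)} = \sqrt{z}$ ($j{\left(z \right)} = \sqrt{2 \cdot 3 \cdot 0 + z} = \sqrt{2 \cdot 0 + z} = \sqrt{0 + z} = \sqrt{z}$)
$- \frac{3172}{j{\left(c - -2 \right)}} = - \frac{3172}{\sqrt{8 - -2}} = - \frac{3172}{\sqrt{8 + 2}} = - \frac{3172}{\sqrt{10}} = - 3172 \frac{\sqrt{10}}{10} = - \frac{1586 \sqrt{10}}{5}$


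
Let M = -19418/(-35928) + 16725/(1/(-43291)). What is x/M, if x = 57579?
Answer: -1034349156/13006690029191 ≈ -7.9524e-5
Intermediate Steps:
M = -13006690029191/17964 (M = -19418*(-1/35928) + 16725/(-1/43291) = 9709/17964 + 16725*(-43291) = 9709/17964 - 724041975 = -13006690029191/17964 ≈ -7.2404e+8)
x/M = 57579/(-13006690029191/17964) = 57579*(-17964/13006690029191) = -1034349156/13006690029191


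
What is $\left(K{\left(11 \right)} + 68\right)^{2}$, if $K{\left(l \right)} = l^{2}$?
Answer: $35721$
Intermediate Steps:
$\left(K{\left(11 \right)} + 68\right)^{2} = \left(11^{2} + 68\right)^{2} = \left(121 + 68\right)^{2} = 189^{2} = 35721$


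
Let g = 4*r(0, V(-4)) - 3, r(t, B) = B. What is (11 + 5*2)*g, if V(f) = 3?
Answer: 189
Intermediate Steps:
g = 9 (g = 4*3 - 3 = 12 - 3 = 9)
(11 + 5*2)*g = (11 + 5*2)*9 = (11 + 10)*9 = 21*9 = 189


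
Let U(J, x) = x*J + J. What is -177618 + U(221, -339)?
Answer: -252316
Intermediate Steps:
U(J, x) = J + J*x (U(J, x) = J*x + J = J + J*x)
-177618 + U(221, -339) = -177618 + 221*(1 - 339) = -177618 + 221*(-338) = -177618 - 74698 = -252316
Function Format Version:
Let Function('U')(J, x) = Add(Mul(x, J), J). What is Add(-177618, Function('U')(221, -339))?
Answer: -252316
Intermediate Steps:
Function('U')(J, x) = Add(J, Mul(J, x)) (Function('U')(J, x) = Add(Mul(J, x), J) = Add(J, Mul(J, x)))
Add(-177618, Function('U')(221, -339)) = Add(-177618, Mul(221, Add(1, -339))) = Add(-177618, Mul(221, -338)) = Add(-177618, -74698) = -252316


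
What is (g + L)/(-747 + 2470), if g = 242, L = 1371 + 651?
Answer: 2264/1723 ≈ 1.3140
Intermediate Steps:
L = 2022
(g + L)/(-747 + 2470) = (242 + 2022)/(-747 + 2470) = 2264/1723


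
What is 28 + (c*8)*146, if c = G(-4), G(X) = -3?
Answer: -3476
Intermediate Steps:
c = -3
28 + (c*8)*146 = 28 - 3*8*146 = 28 - 24*146 = 28 - 3504 = -3476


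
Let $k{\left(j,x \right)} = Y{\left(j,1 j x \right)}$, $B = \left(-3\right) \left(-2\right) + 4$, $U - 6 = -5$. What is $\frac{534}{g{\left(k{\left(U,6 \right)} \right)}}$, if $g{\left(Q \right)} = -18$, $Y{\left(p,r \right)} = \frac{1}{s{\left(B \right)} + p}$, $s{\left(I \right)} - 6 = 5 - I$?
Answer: $- \frac{89}{3} \approx -29.667$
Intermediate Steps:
$U = 1$ ($U = 6 - 5 = 1$)
$B = 10$ ($B = 6 + 4 = 10$)
$s{\left(I \right)} = 11 - I$ ($s{\left(I \right)} = 6 - \left(-5 + I\right) = 11 - I$)
$Y{\left(p,r \right)} = \frac{1}{1 + p}$ ($Y{\left(p,r \right)} = \frac{1}{\left(11 - 10\right) + p} = \frac{1}{1 + p}$)
$k{\left(j,x \right)} = \frac{1}{1 + j}$
$\frac{534}{g{\left(k{\left(U,6 \right)} \right)}} = \frac{534}{-18} = 534 \left(- \frac{1}{18}\right) = - \frac{89}{3}$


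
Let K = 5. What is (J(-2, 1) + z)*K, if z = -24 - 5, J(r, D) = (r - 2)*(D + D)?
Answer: -185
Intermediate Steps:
J(r, D) = 2*D*(-2 + r) (J(r, D) = (-2 + r)*(2*D) = 2*D*(-2 + r))
z = -29
(J(-2, 1) + z)*K = (2*1*(-2 - 2) - 29)*5 = (2*1*(-4) - 29)*5 = (-8 - 29)*5 = -37*5 = -185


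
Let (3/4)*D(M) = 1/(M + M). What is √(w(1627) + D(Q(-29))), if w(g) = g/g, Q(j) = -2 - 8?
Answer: √210/15 ≈ 0.96609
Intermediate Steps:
Q(j) = -10
w(g) = 1
D(M) = 2/(3*M) (D(M) = 4/(3*(M + M)) = 4/(3*((2*M))) = 4*(1/(2*M))/3 = 2/(3*M))
√(w(1627) + D(Q(-29))) = √(1 + (⅔)/(-10)) = √(1 + (⅔)*(-⅒)) = √(1 - 1/15) = √(14/15) = √210/15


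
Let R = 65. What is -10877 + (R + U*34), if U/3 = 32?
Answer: -7548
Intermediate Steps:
U = 96 (U = 3*32 = 96)
-10877 + (R + U*34) = -10877 + (65 + 96*34) = -10877 + (65 + 3264) = -10877 + 3329 = -7548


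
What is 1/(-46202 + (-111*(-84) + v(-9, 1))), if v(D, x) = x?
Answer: -1/36877 ≈ -2.7117e-5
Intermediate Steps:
1/(-46202 + (-111*(-84) + v(-9, 1))) = 1/(-46202 + (-111*(-84) + 1)) = 1/(-46202 + (9324 + 1)) = 1/(-46202 + 9325) = 1/(-36877) = -1/36877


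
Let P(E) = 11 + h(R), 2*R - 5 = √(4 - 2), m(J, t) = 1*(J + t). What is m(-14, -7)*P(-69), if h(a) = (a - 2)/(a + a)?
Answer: -10689/46 - 42*√2/23 ≈ -234.95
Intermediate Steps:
m(J, t) = J + t
R = 5/2 + √2/2 (R = 5/2 + √(4 - 2)/2 = 5/2 + √2/2 ≈ 3.2071)
h(a) = (-2 + a)/(2*a) (h(a) = (-2 + a)/((2*a)) = (-2 + a)*(1/(2*a)) = (-2 + a)/(2*a))
P(E) = 11 + (½ + √2/2)/(2*(5/2 + √2/2)) (P(E) = 11 + (-2 + (5/2 + √2/2))/(2*(5/2 + √2/2)) = 11 + (½ + √2/2)/(2*(5/2 + √2/2)))
m(-14, -7)*P(-69) = (-14 - 7)*(509/46 + 2*√2/23) = -21*(509/46 + 2*√2/23) = -10689/46 - 42*√2/23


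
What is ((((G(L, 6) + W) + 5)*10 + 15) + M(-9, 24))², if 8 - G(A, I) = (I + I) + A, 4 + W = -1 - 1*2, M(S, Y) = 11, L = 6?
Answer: 8836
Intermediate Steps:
W = -7 (W = -4 + (-1 - 1*2) = -4 + (-1 - 2) = -4 - 3 = -7)
G(A, I) = 8 - A - 2*I (G(A, I) = 8 - ((I + I) + A) = 8 - (2*I + A) = 8 - (A + 2*I) = 8 + (-A - 2*I) = 8 - A - 2*I)
((((G(L, 6) + W) + 5)*10 + 15) + M(-9, 24))² = (((((8 - 1*6 - 2*6) - 7) + 5)*10 + 15) + 11)² = (((((8 - 6 - 12) - 7) + 5)*10 + 15) + 11)² = ((((-10 - 7) + 5)*10 + 15) + 11)² = (((-17 + 5)*10 + 15) + 11)² = ((-12*10 + 15) + 11)² = ((-120 + 15) + 11)² = (-105 + 11)² = (-94)² = 8836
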